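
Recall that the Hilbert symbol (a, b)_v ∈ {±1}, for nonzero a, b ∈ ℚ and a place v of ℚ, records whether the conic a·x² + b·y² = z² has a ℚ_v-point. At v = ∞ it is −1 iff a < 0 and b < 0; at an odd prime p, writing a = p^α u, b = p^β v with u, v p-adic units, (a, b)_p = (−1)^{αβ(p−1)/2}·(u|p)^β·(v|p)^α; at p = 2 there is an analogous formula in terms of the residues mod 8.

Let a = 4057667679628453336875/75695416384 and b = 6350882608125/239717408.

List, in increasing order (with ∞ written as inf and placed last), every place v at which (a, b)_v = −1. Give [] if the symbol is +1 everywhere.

(a, b) ≡ (11, 230394) mod (ℚ^×)²; places V = {2, 3, 5, 7, 11, 13, 17, 19, 23, 43, 47, ∞}.
(a,b)_3: α=8, u≡2; β=7, v≡1 (mod 3); (2|3)=-1, (1|3)=+1; sign (−1)^0·-1^7·+1^8 = -1.
(a,b)_2: α=-6, β=-5; u≡3, v≡5 (mod 8); ε(u)ε(v)=1·0, αω(v)=-6·1, βω(u)=-5·1; sum ≡ 1  ⇒  -1.
(a,b)_43: α=2, u≡10; β=1, v≡30 (mod 43); (10|43)=+1, (30|43)=-1; sign (−1)^0·+1^1·-1^2 = +1.
(a,b)_13: α=2, u≡6; β=0, v≡2 (mod 13); (6|13)=-1, (2|13)=-1; sign (−1)^0·-1^0·-1^2 = +1.
(a,b)_23: α=0, u≡19; β=-2, v≡4 (mod 23); (19|23)=-1, (4|23)=+1; sign (−1)^0·-1^-2·+1^0 = +1.
(a,b)_47: α=2, u≡30; β=1, v≡3 (mod 47); (30|47)=-1, (3|47)=+1; sign (−1)^0·-1^1·+1^2 = -1.
(a,b)_11: α=1, u≡9; β=2, v≡2 (mod 11); (9|11)=+1, (2|11)=-1; sign (−1)^0·+1^2·-1^1 = -1.
(a,b)_19: α=4, u≡5; β=1, v≡1 (mod 19); (5|19)=+1, (1|19)=+1; sign (−1)^0·+1^1·+1^4 = +1.
(a,b)_∞: sgn(11)=+, sgn(230394)=+, so +1.
(a,b)_5: α=4, u≡1; β=4, v≡1 (mod 5); (1|5)=+1, (1|5)=+1; sign (−1)^0·+1^4·+1^4 = +1.
(a,b)_7: α=-2, u≡2; β=-2, v≡5 (mod 7); (2|7)=+1, (5|7)=-1; sign (−1)^0·+1^-2·-1^-2 = +1.
(a,b)_17: α=-6, u≡5; β=-2, v≡10 (mod 17); (5|17)=-1, (10|17)=-1; sign (−1)^0·-1^-2·-1^-6 = +1.
|Ram(11, 230394)| = 4, even; anisotropic at {2, 3, 11, 47}.

[2, 3, 11, 47]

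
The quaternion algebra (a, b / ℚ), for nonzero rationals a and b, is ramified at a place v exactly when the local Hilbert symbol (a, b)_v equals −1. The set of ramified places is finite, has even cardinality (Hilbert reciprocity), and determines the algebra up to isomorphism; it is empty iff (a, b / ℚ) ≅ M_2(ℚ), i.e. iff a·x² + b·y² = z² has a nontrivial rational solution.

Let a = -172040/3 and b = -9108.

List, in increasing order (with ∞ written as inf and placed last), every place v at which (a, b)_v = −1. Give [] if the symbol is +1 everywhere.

[2, 3, 5, 11, 23, inf]

(a, b) ≡ (-129030, -253) mod (ℚ^×)²; places V = {2, 3, 5, 11, 17, 23, ∞}.
(a,b)_17: α=1, u≡4; β=0, v≡4 (mod 17); (4|17)=+1, (4|17)=+1; sign (−1)^0·+1^0·+1^1 = +1.
(a,b)_11: α=1, u≡8; β=1, v≡8 (mod 11); (8|11)=-1, (8|11)=-1; sign (−1)^1·-1^1·-1^1 = -1.
(a,b)_23: α=1, u≡6; β=1, v≡18 (mod 23); (6|23)=+1, (18|23)=+1; sign (−1)^1·+1^1·+1^1 = -1.
(a,b)_3: α=-1, u≡1; β=2, v≡2 (mod 3); (1|3)=+1, (2|3)=-1; sign (−1)^0·+1^2·-1^-1 = -1.
(a,b)_∞: sgn(-129030)=−, sgn(-253)=−, so -1.
(a,b)_5: α=1, u≡4; β=0, v≡2 (mod 5); (4|5)=+1, (2|5)=-1; sign (−1)^0·+1^0·-1^1 = -1.
(a,b)_2: α=3, β=2; u≡5, v≡3 (mod 8); ε(u)ε(v)=0·1, αω(v)=3·1, βω(u)=2·1; sum ≡ 1  ⇒  -1.
(-129030, -253 / ℚ) ramifies at {2, 3, 5, 11, 23, ∞}: a division algebra.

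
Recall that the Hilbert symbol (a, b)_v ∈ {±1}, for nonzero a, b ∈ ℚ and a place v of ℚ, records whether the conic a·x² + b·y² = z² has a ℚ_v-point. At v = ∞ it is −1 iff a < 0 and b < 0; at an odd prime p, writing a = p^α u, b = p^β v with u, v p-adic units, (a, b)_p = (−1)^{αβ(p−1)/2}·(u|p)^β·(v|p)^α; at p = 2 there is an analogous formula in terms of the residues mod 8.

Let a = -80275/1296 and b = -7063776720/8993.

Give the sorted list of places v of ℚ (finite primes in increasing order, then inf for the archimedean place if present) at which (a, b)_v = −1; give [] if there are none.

Mod squares: a ≡ -19, b ≡ -85085. Check v ∈ {∞, 2, 3, 5, 7, 11, 13, 17, 19, 23}.
v=7: a=7^0·(≡1), b=7^1·(≡2) mod 7; (1|7)=+1, (2|7)=+1; (−1)^{0·1·3}·(+1)^1·(+1)^0 = +1.
v=∞: -19 < 0 and -85085 < 0  ⇒  (a,b)_∞ = -1.
v=3: a=3^-4·(≡2), b=3^6·(≡1) mod 3; (2|3)=-1, (1|3)=+1; (−1)^{-4·6·1}·(-1)^6·(+1)^-4 = +1.
v=2: v_2(a)=-4, v_2(b)=4; units ≡ 5, 3 (mod 8); ε·ε+αω+βω = 0·1+-4·1+4·1 ≡ 0  ⇒  (a,b)_2 = +1.
v=13: a=13^2·(≡5), b=13^1·(≡6) mod 13; (5|13)=-1, (6|13)=-1; (−1)^{2·1·6}·(-1)^1·(-1)^2 = -1.
v=17: a=17^0·(≡4), b=17^-1·(≡3) mod 17; (4|17)=+1, (3|17)=-1; (−1)^{0·-1·8}·(+1)^-1·(-1)^0 = +1.
v=11: a=11^0·(≡4), b=11^3·(≡1) mod 11; (4|11)=+1, (1|11)=+1; (−1)^{0·3·5}·(+1)^3·(+1)^0 = +1.
v=5: a=5^2·(≡4), b=5^1·(≡2) mod 5; (4|5)=+1, (2|5)=-1; (−1)^{2·1·2}·(+1)^1·(-1)^2 = +1.
v=19: a=19^1·(≡3), b=19^0·(≡6) mod 19; (3|19)=-1, (6|19)=+1; (−1)^{1·0·9}·(-1)^0·(+1)^1 = +1.
v=23: a=23^0·(≡8), b=23^-2·(≡19) mod 23; (8|23)=+1, (19|23)=-1; (−1)^{0·-2·11}·(+1)^-2·(-1)^0 = +1.
|Ram(-19, -85085)| = 2, even; anisotropic at {13, ∞}.

[13, inf]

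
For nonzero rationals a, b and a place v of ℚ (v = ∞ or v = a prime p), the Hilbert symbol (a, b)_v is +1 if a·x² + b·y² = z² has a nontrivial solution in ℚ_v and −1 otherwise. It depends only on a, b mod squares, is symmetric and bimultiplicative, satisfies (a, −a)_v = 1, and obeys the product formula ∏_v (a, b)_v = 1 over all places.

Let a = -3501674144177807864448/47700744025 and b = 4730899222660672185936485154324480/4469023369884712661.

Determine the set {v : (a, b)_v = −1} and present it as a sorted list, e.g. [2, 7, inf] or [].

Mod squares: a ≡ -442, b ≡ 606970. Check v ∈ {∞, 2, 3, 5, 7, 11, 13, 17, 19, 23, 29, 43}.
v=5: a=5^-2·(≡2), b=5^1·(≡1) mod 5; (2|5)=-1, (1|5)=+1; (−1)^{-2·1·2}·(-1)^1·(+1)^-2 = -1.
v=17: a=17^3·(≡8), b=17^4·(≡13) mod 17; (8|17)=+1, (13|17)=+1; (−1)^{3·4·8}·(+1)^4·(+1)^3 = +1.
v=7: a=7^2·(≡5), b=7^3·(≡4) mod 7; (5|7)=-1, (4|7)=+1; (−1)^{2·3·3}·(-1)^3·(+1)^2 = -1.
v=13: a=13^1·(≡8), b=13^1·(≡11) mod 13; (8|13)=-1, (11|13)=-1; (−1)^{1·1·6}·(-1)^1·(-1)^1 = +1.
v=23: a=23^6·(≡8), b=23^9·(≡3) mod 23; (8|23)=+1, (3|23)=+1; (−1)^{6·9·11}·(+1)^9·(+1)^6 = +1.
v=11: a=11^-4·(≡5), b=11^-6·(≡1) mod 11; (5|11)=+1, (1|11)=+1; (−1)^{-4·-6·5}·(+1)^-6·(+1)^-4 = +1.
v=2: v_2(a)=7, v_2(b)=15; units ≡ 3, 5 (mod 8); ε·ε+αω+βω = 1·0+7·1+15·1 ≡ 0  ⇒  (a,b)_2 = +1.
v=∞: -442 < 0 and 606970 > 0  ⇒  (a,b)_∞ = +1.
v=3: a=3^10·(≡2), b=3^16·(≡1) mod 3; (2|3)=-1, (1|3)=+1; (−1)^{10·16·1}·(-1)^16·(+1)^10 = +1.
v=43: a=43^0·(≡31), b=43^-2·(≡24) mod 43; (31|43)=+1, (24|43)=+1; (−1)^{0·-2·21}·(+1)^-2·(+1)^0 = +1.
v=19: a=19^-4·(≡10), b=19^-6·(≡2) mod 19; (10|19)=-1, (2|19)=-1; (−1)^{-4·-6·9}·(-1)^-6·(-1)^-4 = +1.
v=29: a=29^0·(≡16), b=29^-1·(≡19) mod 29; (16|29)=+1, (19|29)=-1; (−1)^{0·-1·14}·(+1)^-1·(-1)^0 = +1.
|Ram(-442, 606970)| = 2, even; anisotropic at {5, 7}.

[5, 7]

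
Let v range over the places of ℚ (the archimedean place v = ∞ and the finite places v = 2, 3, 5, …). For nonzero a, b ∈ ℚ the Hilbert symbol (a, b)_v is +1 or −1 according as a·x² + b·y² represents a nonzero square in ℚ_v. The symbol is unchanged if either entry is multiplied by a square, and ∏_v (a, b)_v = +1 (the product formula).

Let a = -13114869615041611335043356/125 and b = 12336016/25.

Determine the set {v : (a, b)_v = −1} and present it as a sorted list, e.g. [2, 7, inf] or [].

[11, 17, 31, 37]

(a, b) ≡ (-59755, 771001) mod (ℚ^×)²; places V = {2, 3, 5, 7, 11, 17, 19, 31, 37, ∞}.
(a,b)_37: α=1, u≡14; β=0, v≡19 (mod 37); (14|37)=-1, (19|37)=-1; sign (−1)^0·-1^0·-1^1 = -1.
(a,b)_2: α=2, β=4; u≡5, v≡1 (mod 8); ε(u)ε(v)=0·0, αω(v)=2·0, βω(u)=4·1; sum ≡ 0  ⇒  +1.
(a,b)_31: α=4, u≡21; β=1, v≡7 (mod 31); (21|31)=-1, (7|31)=+1; sign (−1)^0·-1^1·+1^4 = -1.
(a,b)_17: α=3, u≡1; β=1, v≡11 (mod 17); (1|17)=+1, (11|17)=-1; sign (−1)^0·+1^1·-1^3 = -1.
(a,b)_5: α=-3, u≡4; β=-2, v≡1 (mod 5); (4|5)=+1, (1|5)=+1; sign (−1)^0·+1^-2·+1^-3 = +1.
(a,b)_11: α=4, u≡7; β=1, v≡2 (mod 11); (7|11)=-1, (2|11)=-1; sign (−1)^0·-1^1·-1^4 = -1.
(a,b)_∞: sgn(-59755)=−, sgn(771001)=+, so +1.
(a,b)_19: α=3, u≡7; β=1, v≡12 (mod 19); (7|19)=+1, (12|19)=-1; sign (−1)^1·+1^1·-1^3 = +1.
(a,b)_3: α=4, u≡2; β=0, v≡1 (mod 3); (2|3)=-1, (1|3)=+1; sign (−1)^0·-1^0·+1^4 = +1.
(a,b)_7: α=4, u≡1; β=1, v≡6 (mod 7); (1|7)=+1, (6|7)=-1; sign (−1)^0·+1^1·-1^4 = +1.
(-59755, 771001 / ℚ) ramifies at {11, 17, 31, 37}: a division algebra.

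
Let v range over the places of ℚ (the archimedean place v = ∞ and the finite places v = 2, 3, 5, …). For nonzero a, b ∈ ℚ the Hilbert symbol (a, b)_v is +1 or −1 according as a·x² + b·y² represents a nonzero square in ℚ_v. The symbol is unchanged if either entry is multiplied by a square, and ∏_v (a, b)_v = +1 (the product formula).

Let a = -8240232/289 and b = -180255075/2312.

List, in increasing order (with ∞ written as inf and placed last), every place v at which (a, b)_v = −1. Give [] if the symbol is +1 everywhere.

Mod squares: a ≡ -858, b ≡ -6006. Check v ∈ {∞, 2, 3, 5, 7, 11, 13, 17}.
v=3: a=3^1·(≡2), b=3^1·(≡2) mod 3; (2|3)=-1, (2|3)=-1; (−1)^{1·1·1}·(-1)^1·(-1)^1 = -1.
v=5: a=5^0·(≡2), b=5^2·(≡1) mod 5; (2|5)=-1, (1|5)=+1; (−1)^{0·2·2}·(-1)^2·(+1)^0 = +1.
v=13: a=13^1·(≡1), b=13^1·(≡7) mod 13; (1|13)=+1, (7|13)=-1; (−1)^{1·1·6}·(+1)^1·(-1)^1 = -1.
v=17: a=17^-2·(≡8), b=17^-2·(≡7) mod 17; (8|17)=+1, (7|17)=-1; (−1)^{-2·-2·8}·(+1)^-2·(-1)^-2 = +1.
v=2: v_2(a)=3, v_2(b)=-3; units ≡ 3, 5 (mod 8); ε·ε+αω+βω = 1·0+3·1+-3·1 ≡ 0  ⇒  (a,b)_2 = +1.
v=11: a=11^1·(≡7), b=11^1·(≡9) mod 11; (7|11)=-1, (9|11)=+1; (−1)^{1·1·5}·(-1)^1·(+1)^1 = +1.
v=∞: -858 < 0 and -6006 < 0  ⇒  (a,b)_∞ = -1.
v=7: a=7^4·(≡6), b=7^5·(≡3) mod 7; (6|7)=-1, (3|7)=-1; (−1)^{4·5·3}·(-1)^5·(-1)^4 = -1.
(-858, -6006 / ℚ) ramifies at {3, 7, 13, ∞}: a division algebra.

[3, 7, 13, inf]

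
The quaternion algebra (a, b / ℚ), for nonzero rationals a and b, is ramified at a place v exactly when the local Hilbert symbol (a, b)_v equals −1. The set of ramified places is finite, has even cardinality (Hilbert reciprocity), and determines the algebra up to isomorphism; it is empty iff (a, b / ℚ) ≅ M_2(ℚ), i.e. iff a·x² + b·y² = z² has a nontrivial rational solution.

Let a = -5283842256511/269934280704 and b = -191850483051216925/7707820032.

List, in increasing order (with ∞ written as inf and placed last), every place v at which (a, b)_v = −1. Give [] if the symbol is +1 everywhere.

[3, 13, 29, 31, 43, inf]

(a, b) ≡ (-559, -25629591) mod (ℚ^×)²; places V = {2, 3, 5, 7, 11, 13, 17, 19, 29, 31, 41, 43, ∞}.
(a,b)_19: α=2, u≡6; β=0, v≡8 (mod 19); (6|19)=+1, (8|19)=-1; sign (−1)^0·+1^0·-1^2 = +1.
(a,b)_7: α=2, u≡2; β=0, v≡3 (mod 7); (2|7)=+1, (3|7)=-1; sign (−1)^0·+1^0·-1^2 = +1.
(a,b)_2: α=-14, β=-18; u≡1, v≡1 (mod 8); ε(u)ε(v)=0·0, αω(v)=-14·0, βω(u)=-18·0; sum ≡ 0  ⇒  +1.
(a,b)_3: α=-4, u≡2; β=-5, v≡2 (mod 3); (2|3)=-1, (2|3)=-1; sign (−1)^0·-1^-5·-1^-4 = -1.
(a,b)_∞: sgn(-559)=−, sgn(-25629591)=−, so -1.
(a,b)_17: α=2, u≡16; β=3, v≡14 (mod 17); (16|17)=+1, (14|17)=-1; sign (−1)^0·+1^3·-1^2 = +1.
(a,b)_5: α=0, u≡1; β=2, v≡4 (mod 5); (1|5)=+1, (4|5)=+1; sign (−1)^0·+1^2·+1^0 = +1.
(a,b)_29: α=0, u≡2; β=1, v≡25 (mod 29); (2|29)=-1, (25|29)=+1; sign (−1)^0·-1^1·+1^0 = -1.
(a,b)_13: α=1, u≡4; β=1, v≡7 (mod 13); (4|13)=+1, (7|13)=-1; sign (−1)^0·+1^1·-1^1 = -1.
(a,b)_11: α=-2, u≡7; β=-2, v≡7 (mod 11); (7|11)=-1, (7|11)=-1; sign (−1)^0·-1^-2·-1^-2 = +1.
(a,b)_31: α=0, u≡22; β=1, v≡7 (mod 31); (22|31)=-1, (7|31)=+1; sign (−1)^0·-1^1·+1^0 = -1.
(a,b)_41: α=-2, u≡35; β=2, v≡8 (mod 41); (35|41)=-1, (8|41)=+1; sign (−1)^0·-1^2·+1^-2 = +1.
(a,b)_43: α=3, u≡7; β=3, v≡28 (mod 43); (7|43)=-1, (28|43)=-1; sign (−1)^1·-1^3·-1^3 = -1.
(-559, -25629591 / ℚ) ramifies at {3, 13, 29, 31, 43, ∞}: a division algebra.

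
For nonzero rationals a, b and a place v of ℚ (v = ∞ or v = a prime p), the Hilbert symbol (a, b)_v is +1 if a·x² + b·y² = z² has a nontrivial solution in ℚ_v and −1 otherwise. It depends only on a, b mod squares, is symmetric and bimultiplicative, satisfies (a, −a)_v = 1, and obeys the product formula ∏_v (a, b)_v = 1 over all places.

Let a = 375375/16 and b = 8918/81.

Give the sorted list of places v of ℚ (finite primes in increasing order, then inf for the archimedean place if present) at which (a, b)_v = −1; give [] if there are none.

[2, 3, 5, 7, 11, 13]

(a, b) ≡ (15015, 182) mod (ℚ^×)²; places V = {2, 3, 5, 7, 11, 13, ∞}.
(a,b)_3: α=1, u≡1; β=-4, v≡2 (mod 3); (1|3)=+1, (2|3)=-1; sign (−1)^0·+1^-4·-1^1 = -1.
(a,b)_7: α=1, u≡6; β=3, v≡3 (mod 7); (6|7)=-1, (3|7)=-1; sign (−1)^1·-1^3·-1^1 = -1.
(a,b)_13: α=1, u≡5; β=1, v≡12 (mod 13); (5|13)=-1, (12|13)=+1; sign (−1)^0·-1^1·+1^1 = -1.
(a,b)_5: α=3, u≡3; β=0, v≡3 (mod 5); (3|5)=-1, (3|5)=-1; sign (−1)^0·-1^0·-1^3 = -1.
(a,b)_∞: sgn(15015)=+, sgn(182)=+, so +1.
(a,b)_2: α=-4, β=1; u≡7, v≡3 (mod 8); ε(u)ε(v)=1·1, αω(v)=-4·1, βω(u)=1·0; sum ≡ 1  ⇒  -1.
(a,b)_11: α=1, u≡5; β=0, v≡2 (mod 11); (5|11)=+1, (2|11)=-1; sign (−1)^0·+1^0·-1^1 = -1.
Ram(15015, 182) = {2, 3, 5, 7, 11, 13}; no ℚ_2-point on the conic.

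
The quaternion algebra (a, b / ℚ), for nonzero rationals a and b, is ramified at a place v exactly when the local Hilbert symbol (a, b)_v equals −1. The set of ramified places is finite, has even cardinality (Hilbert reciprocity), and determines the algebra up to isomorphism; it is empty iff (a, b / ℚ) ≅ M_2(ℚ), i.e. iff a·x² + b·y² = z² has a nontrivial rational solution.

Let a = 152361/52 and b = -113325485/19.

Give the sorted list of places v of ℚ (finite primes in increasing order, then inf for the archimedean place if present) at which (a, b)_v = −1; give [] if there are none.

Mod squares: a ≡ 2717, b ≡ -260015. Check v ∈ {∞, 2, 3, 5, 7, 11, 13, 17, 19, 23}.
v=17: a=17^0·(≡7), b=17^1·(≡11) mod 17; (7|17)=-1, (11|17)=-1; (−1)^{0·1·8}·(-1)^1·(-1)^0 = -1.
v=5: a=5^0·(≡3), b=5^1·(≡2) mod 5; (3|5)=-1, (2|5)=-1; (−1)^{0·1·2}·(-1)^1·(-1)^0 = -1.
v=23: a=23^0·(≡13), b=23^1·(≡5) mod 23; (13|23)=+1, (5|23)=-1; (−1)^{0·1·11}·(+1)^1·(-1)^0 = +1.
v=19: a=19^1·(≡15), b=19^-1·(≡15) mod 19; (15|19)=-1, (15|19)=-1; (−1)^{1·-1·9}·(-1)^-1·(-1)^1 = -1.
v=7: a=7^0·(≡2), b=7^3·(≡1) mod 7; (2|7)=+1, (1|7)=+1; (−1)^{0·3·3}·(+1)^3·(+1)^0 = +1.
v=2: v_2(a)=-2, v_2(b)=0; units ≡ 5, 1 (mod 8); ε·ε+αω+βω = 0·0+-2·0+0·1 ≡ 0  ⇒  (a,b)_2 = +1.
v=3: a=3^6·(≡2), b=3^0·(≡1) mod 3; (2|3)=-1, (1|3)=+1; (−1)^{6·0·1}·(-1)^0·(+1)^6 = +1.
v=13: a=13^-1·(≡10), b=13^2·(≡11) mod 13; (10|13)=+1, (11|13)=-1; (−1)^{-1·2·6}·(+1)^2·(-1)^-1 = -1.
v=11: a=11^1·(≡3), b=11^0·(≡3) mod 11; (3|11)=+1, (3|11)=+1; (−1)^{1·0·5}·(+1)^0·(+1)^1 = +1.
v=∞: 2717 > 0 and -260015 < 0  ⇒  (a,b)_∞ = +1.
|Ram(2717, -260015)| = 4, even; anisotropic at {5, 13, 17, 19}.

[5, 13, 17, 19]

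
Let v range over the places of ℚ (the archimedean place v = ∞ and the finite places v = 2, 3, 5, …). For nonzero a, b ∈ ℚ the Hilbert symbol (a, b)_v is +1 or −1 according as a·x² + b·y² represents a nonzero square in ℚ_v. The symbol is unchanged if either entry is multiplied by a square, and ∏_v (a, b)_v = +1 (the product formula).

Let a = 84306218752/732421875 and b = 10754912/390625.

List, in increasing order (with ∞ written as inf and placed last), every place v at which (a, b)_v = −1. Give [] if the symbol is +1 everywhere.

[2, 3, 7, 19]

Mod squares: a ≡ 21, b ≡ 38. Check v ∈ {∞, 2, 3, 5, 7, 19}.
v=3: a=3^-1·(≡1), b=3^0·(≡2) mod 3; (1|3)=+1, (2|3)=-1; (−1)^{-1·0·1}·(+1)^0·(-1)^-1 = -1.
v=2: v_2(a)=8, v_2(b)=5; units ≡ 5, 3 (mod 8); ε·ε+αω+βω = 0·1+8·1+5·1 ≡ 1  ⇒  (a,b)_2 = -1.
v=∞: 21 > 0 and 38 > 0  ⇒  (a,b)_∞ = +1.
v=19: a=19^6·(≡14), b=19^3·(≡12) mod 19; (14|19)=-1, (12|19)=-1; (−1)^{6·3·9}·(-1)^3·(-1)^6 = -1.
v=7: a=7^1·(≡6), b=7^2·(≡6) mod 7; (6|7)=-1, (6|7)=-1; (−1)^{1·2·3}·(-1)^2·(-1)^1 = -1.
v=5: a=5^-12·(≡4), b=5^-8·(≡2) mod 5; (4|5)=+1, (2|5)=-1; (−1)^{-12·-8·2}·(+1)^-8·(-1)^-12 = +1.
(21, 38 / ℚ) ramifies at {2, 3, 7, 19}: a division algebra.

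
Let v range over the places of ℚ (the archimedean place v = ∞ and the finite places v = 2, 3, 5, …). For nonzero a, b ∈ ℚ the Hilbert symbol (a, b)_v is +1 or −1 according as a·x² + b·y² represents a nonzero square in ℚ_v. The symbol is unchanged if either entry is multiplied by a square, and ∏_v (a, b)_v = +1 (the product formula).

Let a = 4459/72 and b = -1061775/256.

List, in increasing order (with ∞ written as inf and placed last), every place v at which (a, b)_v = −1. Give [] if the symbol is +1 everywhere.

(a, b) ≡ (182, -39) mod (ℚ^×)²; places V = {2, 3, 5, 7, 11, 13, ∞}.
(a,b)_2: α=-3, β=-8; u≡3, v≡1 (mod 8); ε(u)ε(v)=1·0, αω(v)=-3·0, βω(u)=-8·1; sum ≡ 0  ⇒  +1.
(a,b)_13: α=1, u≡10; β=1, v≡12 (mod 13); (10|13)=+1, (12|13)=+1; sign (−1)^0·+1^1·+1^1 = +1.
(a,b)_11: α=0, u≡8; β=2, v≡1 (mod 11); (8|11)=-1, (1|11)=+1; sign (−1)^0·-1^2·+1^0 = +1.
(a,b)_3: α=-2, u≡2; β=3, v≡2 (mod 3); (2|3)=-1, (2|3)=-1; sign (−1)^0·-1^3·-1^-2 = -1.
(a,b)_7: α=3, u≡3; β=0, v≡5 (mod 7); (3|7)=-1, (5|7)=-1; sign (−1)^0·-1^0·-1^3 = -1.
(a,b)_5: α=0, u≡2; β=2, v≡4 (mod 5); (2|5)=-1, (4|5)=+1; sign (−1)^0·-1^2·+1^0 = +1.
(a,b)_∞: sgn(182)=+, sgn(-39)=−, so +1.
|Ram(182, -39)| = 2, even; anisotropic at {3, 7}.

[3, 7]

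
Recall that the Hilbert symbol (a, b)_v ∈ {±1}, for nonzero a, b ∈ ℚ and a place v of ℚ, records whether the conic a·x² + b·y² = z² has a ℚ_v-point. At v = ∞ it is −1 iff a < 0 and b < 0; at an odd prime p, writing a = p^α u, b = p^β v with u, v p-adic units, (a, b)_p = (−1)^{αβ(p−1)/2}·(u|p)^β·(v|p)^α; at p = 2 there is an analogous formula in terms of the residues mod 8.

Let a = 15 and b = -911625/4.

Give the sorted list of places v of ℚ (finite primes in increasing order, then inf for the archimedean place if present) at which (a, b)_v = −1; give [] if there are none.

(a, b) ≡ (15, -36465) mod (ℚ^×)²; places V = {2, 3, 5, 11, 13, 17, ∞}.
(a,b)_3: α=1, u≡2; β=1, v≡1 (mod 3); (2|3)=-1, (1|3)=+1; sign (−1)^1·-1^1·+1^1 = +1.
(a,b)_11: α=0, u≡4; β=1, v≡8 (mod 11); (4|11)=+1, (8|11)=-1; sign (−1)^0·+1^1·-1^0 = +1.
(a,b)_∞: sgn(15)=+, sgn(-36465)=−, so +1.
(a,b)_13: α=0, u≡2; β=1, v≡9 (mod 13); (2|13)=-1, (9|13)=+1; sign (−1)^0·-1^1·+1^0 = -1.
(a,b)_5: α=1, u≡3; β=3, v≡3 (mod 5); (3|5)=-1, (3|5)=-1; sign (−1)^0·-1^3·-1^1 = +1.
(a,b)_2: α=0, β=-2; u≡7, v≡7 (mod 8); ε(u)ε(v)=1·1, αω(v)=0·0, βω(u)=-2·0; sum ≡ 1  ⇒  -1.
(a,b)_17: α=0, u≡15; β=1, v≡11 (mod 17); (15|17)=+1, (11|17)=-1; sign (−1)^0·+1^1·-1^0 = +1.
(15, -36465 / ℚ) ramifies at {2, 13}: a division algebra.

[2, 13]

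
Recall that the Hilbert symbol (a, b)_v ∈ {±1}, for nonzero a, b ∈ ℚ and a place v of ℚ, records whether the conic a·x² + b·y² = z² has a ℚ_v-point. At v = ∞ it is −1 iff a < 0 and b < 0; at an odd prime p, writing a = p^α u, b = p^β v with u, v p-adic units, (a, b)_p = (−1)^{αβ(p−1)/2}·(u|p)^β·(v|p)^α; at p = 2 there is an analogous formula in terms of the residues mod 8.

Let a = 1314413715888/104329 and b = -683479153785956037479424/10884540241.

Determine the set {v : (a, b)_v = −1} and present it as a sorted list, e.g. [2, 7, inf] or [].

[7, 37]

Mod squares: a ≡ 1147, b ≡ -91. Check v ∈ {∞, 2, 3, 7, 13, 17, 19, 31, 37}.
v=31: a=31^3·(≡21), b=31^6·(≡2) mod 31; (21|31)=-1, (2|31)=+1; (−1)^{3·6·15}·(-1)^6·(+1)^3 = +1.
v=17: a=17^-2·(≡16), b=17^-4·(≡11) mod 17; (16|17)=+1, (11|17)=-1; (−1)^{-2·-4·8}·(+1)^-4·(-1)^-2 = +1.
v=37: a=37^1·(≡15), b=37^2·(≡35) mod 37; (15|37)=-1, (35|37)=-1; (−1)^{1·2·18}·(-1)^2·(-1)^1 = -1.
v=7: a=7^2·(≡6), b=7^3·(≡1) mod 7; (6|7)=-1, (1|7)=+1; (−1)^{2·3·3}·(-1)^3·(+1)^2 = -1.
v=19: a=19^-2·(≡6), b=19^-4·(≡1) mod 19; (6|19)=+1, (1|19)=+1; (−1)^{-2·-4·9}·(+1)^-4·(+1)^-2 = +1.
v=3: a=3^2·(≡1), b=3^6·(≡2) mod 3; (1|3)=+1, (2|3)=-1; (−1)^{2·6·1}·(+1)^6·(-1)^2 = +1.
v=2: v_2(a)=4, v_2(b)=10; units ≡ 3, 5 (mod 8); ε·ε+αω+βω = 1·0+4·1+10·1 ≡ 0  ⇒  (a,b)_2 = +1.
v=13: a=13^2·(≡12), b=13^3·(≡6) mod 13; (12|13)=+1, (6|13)=-1; (−1)^{2·3·6}·(+1)^3·(-1)^2 = +1.
v=∞: 1147 > 0 and -91 < 0  ⇒  (a,b)_∞ = +1.
(1147, -91 / ℚ) ramifies at {7, 37}: a division algebra.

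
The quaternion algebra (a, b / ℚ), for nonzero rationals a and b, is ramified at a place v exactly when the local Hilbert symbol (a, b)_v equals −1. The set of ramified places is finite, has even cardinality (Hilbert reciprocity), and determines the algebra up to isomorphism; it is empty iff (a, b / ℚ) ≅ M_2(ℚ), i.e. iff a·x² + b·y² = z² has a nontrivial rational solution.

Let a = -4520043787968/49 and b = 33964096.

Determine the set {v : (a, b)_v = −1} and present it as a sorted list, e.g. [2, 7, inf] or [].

(a, b) ≡ (-323, 530689) mod (ℚ^×)²; places V = {2, 3, 7, 17, 19, 31, 53, ∞}.
(a,b)_2: α=6, β=6; u≡5, v≡1 (mod 8); ε(u)ε(v)=0·0, αω(v)=6·0, βω(u)=6·1; sum ≡ 0  ⇒  +1.
(a,b)_17: α=1, u≡15; β=1, v≡14 (mod 17); (15|17)=+1, (14|17)=-1; sign (−1)^0·+1^1·-1^1 = -1.
(a,b)_3: α=4, u≡1; β=0, v≡1 (mod 3); (1|3)=+1, (1|3)=+1; sign (−1)^0·+1^0·+1^4 = +1.
(a,b)_53: α=2, u≡45; β=1, v≡9 (mod 53); (45|53)=-1, (9|53)=+1; sign (−1)^0·-1^1·+1^2 = -1.
(a,b)_∞: sgn(-323)=−, sgn(530689)=+, so +1.
(a,b)_31: α=2, u≡9; β=1, v≡14 (mod 31); (9|31)=+1, (14|31)=+1; sign (−1)^0·+1^1·+1^2 = +1.
(a,b)_19: α=1, u≡18; β=1, v≡7 (mod 19); (18|19)=-1, (7|19)=+1; sign (−1)^1·-1^1·+1^1 = +1.
(a,b)_7: α=-2, u≡5; β=0, v≡5 (mod 7); (5|7)=-1, (5|7)=-1; sign (−1)^0·-1^0·-1^-2 = +1.
Ram(-323, 530689) = {17, 53}; no ℚ_17-point on the conic.

[17, 53]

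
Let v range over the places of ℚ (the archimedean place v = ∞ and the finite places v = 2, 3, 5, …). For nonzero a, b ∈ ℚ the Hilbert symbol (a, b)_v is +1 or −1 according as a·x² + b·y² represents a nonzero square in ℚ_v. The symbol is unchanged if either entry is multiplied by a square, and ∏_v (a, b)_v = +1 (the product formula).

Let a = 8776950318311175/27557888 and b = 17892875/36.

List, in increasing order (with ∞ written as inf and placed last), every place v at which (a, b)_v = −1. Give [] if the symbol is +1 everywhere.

(a, b) ≡ (286, 35) mod (ℚ^×)²; places V = {2, 3, 5, 7, 11, 13, 17, 19, 29, ∞}.
(a,b)_17: α=2, u≡10; β=0, v≡9 (mod 17); (10|17)=-1, (9|17)=+1; sign (−1)^0·-1^0·+1^2 = +1.
(a,b)_∞: sgn(286)=+, sgn(35)=+, so +1.
(a,b)_29: α=-2, u≡22; β=0, v≡7 (mod 29); (22|29)=+1, (7|29)=+1; sign (−1)^0·+1^0·+1^-2 = +1.
(a,b)_13: α=1, u≡12; β=2, v≡12 (mod 13); (12|13)=+1, (12|13)=+1; sign (−1)^0·+1^2·+1^1 = +1.
(a,b)_5: α=2, u≡4; β=3, v≡3 (mod 5); (4|5)=+1, (3|5)=-1; sign (−1)^0·+1^3·-1^2 = +1.
(a,b)_7: α=4, u≡5; β=1, v≡5 (mod 7); (5|7)=-1, (5|7)=-1; sign (−1)^0·-1^1·-1^4 = -1.
(a,b)_3: α=4, u≡1; β=-2, v≡2 (mod 3); (1|3)=+1, (2|3)=-1; sign (−1)^0·+1^-2·-1^4 = +1.
(a,b)_19: α=2, u≡11; β=0, v≡7 (mod 19); (11|19)=+1, (7|19)=+1; sign (−1)^0·+1^0·+1^2 = +1.
(a,b)_2: α=-15, β=-2; u≡7, v≡3 (mod 8); ε(u)ε(v)=1·1, αω(v)=-15·1, βω(u)=-2·0; sum ≡ 0  ⇒  +1.
(a,b)_11: α=3, u≡5; β=2, v≡8 (mod 11); (5|11)=+1, (8|11)=-1; sign (−1)^0·+1^2·-1^3 = -1.
|Ram(286, 35)| = 2, even; anisotropic at {7, 11}.

[7, 11]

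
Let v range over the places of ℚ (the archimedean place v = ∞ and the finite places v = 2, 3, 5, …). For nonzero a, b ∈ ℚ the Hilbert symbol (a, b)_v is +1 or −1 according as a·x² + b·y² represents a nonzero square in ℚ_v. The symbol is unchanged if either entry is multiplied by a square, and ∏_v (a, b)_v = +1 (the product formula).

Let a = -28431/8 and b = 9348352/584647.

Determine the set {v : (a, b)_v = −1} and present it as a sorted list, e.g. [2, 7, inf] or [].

[2, 7]

(a, b) ≡ (-78, 91) mod (ℚ^×)²; places V = {2, 3, 7, 13, 17, 53, ∞}.
(a,b)_2: α=-3, β=8; u≡1, v≡3 (mod 8); ε(u)ε(v)=0·1, αω(v)=-3·1, βω(u)=8·0; sum ≡ 1  ⇒  -1.
(a,b)_53: α=0, u≡17; β=2, v≡37 (mod 53); (17|53)=+1, (37|53)=+1; sign (−1)^0·+1^2·+1^0 = +1.
(a,b)_13: α=1, u≡11; β=1, v≡2 (mod 13); (11|13)=-1, (2|13)=-1; sign (−1)^0·-1^1·-1^1 = +1.
(a,b)_17: α=0, u≡14; β=-4, v≡5 (mod 17); (14|17)=-1, (5|17)=-1; sign (−1)^0·-1^-4·-1^0 = +1.
(a,b)_7: α=0, u≡3; β=-1, v≡5 (mod 7); (3|7)=-1, (5|7)=-1; sign (−1)^0·-1^-1·-1^0 = -1.
(a,b)_∞: sgn(-78)=−, sgn(91)=+, so +1.
(a,b)_3: α=7, u≡1; β=0, v≡1 (mod 3); (1|3)=+1, (1|3)=+1; sign (−1)^0·+1^0·+1^7 = +1.
Ram(-78, 91) = {2, 7}; no ℚ_2-point on the conic.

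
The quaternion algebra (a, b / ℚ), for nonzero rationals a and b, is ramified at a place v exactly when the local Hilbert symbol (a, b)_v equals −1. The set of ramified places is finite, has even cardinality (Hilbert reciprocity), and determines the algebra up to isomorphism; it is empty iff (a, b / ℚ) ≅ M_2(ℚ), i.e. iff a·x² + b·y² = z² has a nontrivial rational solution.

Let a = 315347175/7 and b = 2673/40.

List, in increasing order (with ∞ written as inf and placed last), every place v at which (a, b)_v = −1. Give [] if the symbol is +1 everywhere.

Mod squares: a ≡ 1001, b ≡ 330. Check v ∈ {∞, 2, 3, 5, 7, 11, 13}.
v=∞: 1001 > 0 and 330 > 0  ⇒  (a,b)_∞ = +1.
v=11: a=11^3·(≡1), b=11^1·(≡8) mod 11; (1|11)=+1, (8|11)=-1; (−1)^{3·1·5}·(+1)^1·(-1)^3 = +1.
v=3: a=3^6·(≡2), b=3^5·(≡2) mod 3; (2|3)=-1, (2|3)=-1; (−1)^{6·5·1}·(-1)^5·(-1)^6 = -1.
v=13: a=13^1·(≡3), b=13^0·(≡8) mod 13; (3|13)=+1, (8|13)=-1; (−1)^{1·0·6}·(+1)^0·(-1)^1 = -1.
v=5: a=5^2·(≡1), b=5^-1·(≡1) mod 5; (1|5)=+1, (1|5)=+1; (−1)^{2·-1·2}·(+1)^-1·(+1)^2 = +1.
v=7: a=7^-1·(≡3), b=7^0·(≡4) mod 7; (3|7)=-1, (4|7)=+1; (−1)^{-1·0·3}·(-1)^0·(+1)^-1 = +1.
v=2: v_2(a)=0, v_2(b)=-3; units ≡ 1, 5 (mod 8); ε·ε+αω+βω = 0·0+0·1+-3·0 ≡ 0  ⇒  (a,b)_2 = +1.
(1001, 330 / ℚ) ramifies at {3, 13}: a division algebra.

[3, 13]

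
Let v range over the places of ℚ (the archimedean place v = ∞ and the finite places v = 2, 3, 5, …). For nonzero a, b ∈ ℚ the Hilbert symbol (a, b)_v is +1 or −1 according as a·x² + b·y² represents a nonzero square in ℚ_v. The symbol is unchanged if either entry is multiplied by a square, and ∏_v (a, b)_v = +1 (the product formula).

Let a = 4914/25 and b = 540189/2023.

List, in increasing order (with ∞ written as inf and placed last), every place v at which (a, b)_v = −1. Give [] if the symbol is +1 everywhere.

Mod squares: a ≡ 546, b ≡ 5187. Check v ∈ {∞, 2, 3, 5, 7, 13, 17, 19}.
v=7: a=7^1·(≡4), b=7^-1·(≡3) mod 7; (4|7)=+1, (3|7)=-1; (−1)^{1·-1·3}·(+1)^-1·(-1)^1 = +1.
v=13: a=13^1·(≡12), b=13^1·(≡12) mod 13; (12|13)=+1, (12|13)=+1; (−1)^{1·1·6}·(+1)^1·(+1)^1 = +1.
v=17: a=17^0·(≡15), b=17^-2·(≡2) mod 17; (15|17)=+1, (2|17)=+1; (−1)^{0·-2·8}·(+1)^-2·(+1)^0 = +1.
v=5: a=5^-2·(≡4), b=5^0·(≡3) mod 5; (4|5)=+1, (3|5)=-1; (−1)^{-2·0·2}·(+1)^0·(-1)^-2 = +1.
v=3: a=3^3·(≡2), b=3^7·(≡1) mod 3; (2|3)=-1, (1|3)=+1; (−1)^{3·7·1}·(-1)^7·(+1)^3 = +1.
v=19: a=19^0·(≡2), b=19^1·(≡5) mod 19; (2|19)=-1, (5|19)=+1; (−1)^{0·1·9}·(-1)^1·(+1)^0 = -1.
v=∞: 546 > 0 and 5187 > 0  ⇒  (a,b)_∞ = +1.
v=2: v_2(a)=1, v_2(b)=0; units ≡ 1, 3 (mod 8); ε·ε+αω+βω = 0·1+1·1+0·0 ≡ 1  ⇒  (a,b)_2 = -1.
(546, 5187 / ℚ) ramifies at {2, 19}: a division algebra.

[2, 19]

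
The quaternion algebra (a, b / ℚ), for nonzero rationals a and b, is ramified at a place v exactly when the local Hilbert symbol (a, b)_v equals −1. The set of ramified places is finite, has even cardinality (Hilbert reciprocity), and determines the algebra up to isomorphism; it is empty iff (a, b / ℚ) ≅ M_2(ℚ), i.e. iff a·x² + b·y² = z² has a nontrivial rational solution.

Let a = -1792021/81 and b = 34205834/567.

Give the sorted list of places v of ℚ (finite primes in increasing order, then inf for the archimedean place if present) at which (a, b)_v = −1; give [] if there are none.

(a, b) ≡ (-1309, 182) mod (ℚ^×)²; places V = {2, 3, 7, 11, 13, 17, 31, 37, ∞}.
(a,b)_13: α=0, u≡1; β=1, v≡12 (mod 13); (1|13)=+1, (12|13)=+1; sign (−1)^0·+1^1·+1^0 = +1.
(a,b)_37: α=2, u≡35; β=2, v≡4 (mod 37); (35|37)=-1, (4|37)=+1; sign (−1)^0·-1^2·+1^2 = +1.
(a,b)_7: α=1, u≡2; β=-1, v≡3 (mod 7); (2|7)=+1, (3|7)=-1; sign (−1)^1·+1^-1·-1^1 = +1.
(a,b)_2: α=0, β=1; u≡3, v≡3 (mod 8); ε(u)ε(v)=1·1, αω(v)=0·1, βω(u)=1·1; sum ≡ 0  ⇒  +1.
(a,b)_∞: sgn(-1309)=−, sgn(182)=+, so +1.
(a,b)_17: α=1, u≡16; β=0, v≡11 (mod 17); (16|17)=+1, (11|17)=-1; sign (−1)^0·+1^0·-1^1 = -1.
(a,b)_11: α=1, u≡8; β=0, v≡6 (mod 11); (8|11)=-1, (6|11)=-1; sign (−1)^0·-1^0·-1^1 = -1.
(a,b)_3: α=-4, u≡2; β=-4, v≡2 (mod 3); (2|3)=-1, (2|3)=-1; sign (−1)^0·-1^-4·-1^-4 = +1.
(a,b)_31: α=0, u≡21; β=2, v≡11 (mod 31); (21|31)=-1, (11|31)=-1; sign (−1)^0·-1^2·-1^0 = +1.
(-1309, 182 / ℚ) ramifies at {11, 17}: a division algebra.

[11, 17]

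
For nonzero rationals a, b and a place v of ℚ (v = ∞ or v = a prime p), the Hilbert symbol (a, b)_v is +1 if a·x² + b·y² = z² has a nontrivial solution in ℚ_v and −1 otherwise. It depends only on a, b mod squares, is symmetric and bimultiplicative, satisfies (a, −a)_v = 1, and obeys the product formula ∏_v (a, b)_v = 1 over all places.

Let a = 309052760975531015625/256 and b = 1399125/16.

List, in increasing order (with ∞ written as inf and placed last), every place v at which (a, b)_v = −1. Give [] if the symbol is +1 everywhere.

(a, b) ≡ (19065, 55965) mod (ℚ^×)²; places V = {2, 3, 5, 7, 13, 31, 41, ∞}.
(a,b)_13: α=4, u≡8; β=1, v≡8 (mod 13); (8|13)=-1, (8|13)=-1; sign (−1)^0·-1^1·-1^4 = -1.
(a,b)_∞: sgn(19065)=+, sgn(55965)=+, so +1.
(a,b)_7: α=4, u≡2; β=1, v≡2 (mod 7); (2|7)=+1, (2|7)=+1; sign (−1)^0·+1^1·+1^4 = +1.
(a,b)_41: α=3, u≡34; β=1, v≡29 (mod 41); (34|41)=-1, (29|41)=-1; sign (−1)^0·-1^1·-1^3 = +1.
(a,b)_2: α=-8, β=-4; u≡1, v≡5 (mod 8); ε(u)ε(v)=0·0, αω(v)=-8·1, βω(u)=-4·0; sum ≡ 0  ⇒  +1.
(a,b)_3: α=3, u≡1; β=1, v≡1 (mod 3); (1|3)=+1, (1|3)=+1; sign (−1)^1·+1^1·+1^3 = -1.
(a,b)_5: α=7, u≡2; β=3, v≡3 (mod 5); (2|5)=-1, (3|5)=-1; sign (−1)^0·-1^3·-1^7 = +1.
(a,b)_31: α=1, u≡21; β=0, v≡4 (mod 31); (21|31)=-1, (4|31)=+1; sign (−1)^0·-1^0·+1^1 = +1.
(19065, 55965 / ℚ) ramifies at {3, 13}: a division algebra.

[3, 13]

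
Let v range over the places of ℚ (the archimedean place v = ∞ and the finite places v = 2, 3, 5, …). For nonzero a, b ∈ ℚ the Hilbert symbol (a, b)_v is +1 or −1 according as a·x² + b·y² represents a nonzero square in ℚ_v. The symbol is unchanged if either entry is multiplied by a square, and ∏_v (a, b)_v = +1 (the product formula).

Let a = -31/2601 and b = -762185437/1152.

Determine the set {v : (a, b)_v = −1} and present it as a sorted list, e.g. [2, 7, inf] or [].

[13, inf]

Mod squares: a ≡ -31, b ≡ -26. Check v ∈ {∞, 2, 3, 13, 17, 19, 31}.
v=∞: -31 < 0 and -26 < 0  ⇒  (a,b)_∞ = -1.
v=3: a=3^-2·(≡2), b=3^-2·(≡1) mod 3; (2|3)=-1, (1|3)=+1; (−1)^{-2·-2·1}·(-1)^-2·(+1)^-2 = +1.
v=17: a=17^-2·(≡6), b=17^0·(≡2) mod 17; (6|17)=-1, (2|17)=+1; (−1)^{-2·0·8}·(-1)^0·(+1)^-2 = +1.
v=2: v_2(a)=0, v_2(b)=-7; units ≡ 1, 3 (mod 8); ε·ε+αω+βω = 0·1+0·1+-7·0 ≡ 0  ⇒  (a,b)_2 = +1.
v=31: a=31^1·(≡21), b=31^2·(≡16) mod 31; (21|31)=-1, (16|31)=+1; (−1)^{1·2·15}·(-1)^2·(+1)^1 = +1.
v=19: a=19^0·(≡6), b=19^2·(≡8) mod 19; (6|19)=+1, (8|19)=-1; (−1)^{0·2·9}·(+1)^2·(-1)^0 = +1.
v=13: a=13^0·(≡8), b=13^3·(≡11) mod 13; (8|13)=-1, (11|13)=-1; (−1)^{0·3·6}·(-1)^3·(-1)^0 = -1.
|Ram(-31, -26)| = 2, even; anisotropic at {13, ∞}.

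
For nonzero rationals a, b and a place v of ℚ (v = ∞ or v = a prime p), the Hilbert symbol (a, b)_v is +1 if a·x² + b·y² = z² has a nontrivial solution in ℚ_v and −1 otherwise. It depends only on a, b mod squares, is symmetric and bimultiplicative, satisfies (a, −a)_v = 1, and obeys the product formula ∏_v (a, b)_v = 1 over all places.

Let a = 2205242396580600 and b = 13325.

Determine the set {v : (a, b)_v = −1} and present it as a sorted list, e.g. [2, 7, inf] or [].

(a, b) ≡ (958334, 533) mod (ℚ^×)²; places V = {2, 3, 5, 13, 29, 31, 41, ∞}.
(a,b)_2: α=3, β=0; u≡7, v≡5 (mod 8); ε(u)ε(v)=1·0, αω(v)=3·1, βω(u)=0·0; sum ≡ 1  ⇒  -1.
(a,b)_29: α=1, u≡8; β=0, v≡14 (mod 29); (8|29)=-1, (14|29)=-1; sign (−1)^0·-1^0·-1^1 = -1.
(a,b)_13: α=3, u≡6; β=1, v≡11 (mod 13); (6|13)=-1, (11|13)=-1; sign (−1)^0·-1^1·-1^3 = +1.
(a,b)_∞: sgn(958334)=+, sgn(533)=+, so +1.
(a,b)_3: α=4, u≡2; β=0, v≡2 (mod 3); (2|3)=-1, (2|3)=-1; sign (−1)^0·-1^0·-1^4 = +1.
(a,b)_5: α=2, u≡4; β=2, v≡3 (mod 5); (4|5)=+1, (3|5)=-1; sign (−1)^0·+1^2·-1^2 = +1.
(a,b)_31: α=1, u≡5; β=0, v≡26 (mod 31); (5|31)=+1, (26|31)=-1; sign (−1)^0·+1^0·-1^1 = -1.
(a,b)_41: α=3, u≡9; β=1, v≡38 (mod 41); (9|41)=+1, (38|41)=-1; sign (−1)^0·+1^1·-1^3 = -1.
Ram(958334, 533) = {2, 29, 31, 41}; no ℚ_2-point on the conic.

[2, 29, 31, 41]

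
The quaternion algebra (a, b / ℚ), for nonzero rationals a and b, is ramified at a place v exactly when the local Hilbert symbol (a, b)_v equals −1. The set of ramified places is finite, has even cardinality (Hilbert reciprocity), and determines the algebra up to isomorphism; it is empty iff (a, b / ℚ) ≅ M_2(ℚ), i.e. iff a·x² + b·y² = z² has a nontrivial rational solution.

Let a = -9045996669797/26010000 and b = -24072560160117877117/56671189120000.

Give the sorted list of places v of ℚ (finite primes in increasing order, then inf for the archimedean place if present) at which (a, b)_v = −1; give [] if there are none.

(a, b) ≡ (-1517, -80401) mod (ℚ^×)²; places V = {2, 3, 5, 7, 13, 17, 29, 31, 37, 41, 47, 53, ∞}.
(a,b)_2: α=-4, β=-10; u≡3, v≡7 (mod 8); ε(u)ε(v)=1·1, αω(v)=-4·0, βω(u)=-10·1; sum ≡ 1  ⇒  -1.
(a,b)_29: α=0, u≡16; β=2, v≡1 (mod 29); (16|29)=+1, (1|29)=+1; sign (−1)^0·+1^2·+1^0 = +1.
(a,b)_31: α=2, u≡7; β=2, v≡30 (mod 31); (7|31)=+1, (30|31)=-1; sign (−1)^0·+1^2·-1^2 = +1.
(a,b)_5: α=-4, u≡3; β=-4, v≡4 (mod 5); (3|5)=-1, (4|5)=+1; sign (−1)^0·-1^-4·+1^-4 = +1.
(a,b)_13: α=0, u≡10; β=-2, v≡4 (mod 13); (10|13)=+1, (4|13)=+1; sign (−1)^0·+1^-2·+1^0 = +1.
(a,b)_47: α=2, u≡27; β=4, v≡28 (mod 47); (27|47)=+1, (28|47)=+1; sign (−1)^0·+1^4·+1^2 = +1.
(a,b)_17: α=-2, u≡4; β=-2, v≡8 (mod 17); (4|17)=+1, (8|17)=+1; sign (−1)^0·+1^-2·+1^-2 = +1.
(a,b)_41: α=1, u≡23; β=1, v≡22 (mod 41); (23|41)=+1, (22|41)=-1; sign (−1)^0·+1^1·-1^1 = -1.
(a,b)_7: α=0, u≡2; β=-2, v≡2 (mod 7); (2|7)=+1, (2|7)=+1; sign (−1)^0·+1^-2·+1^0 = +1.
(a,b)_3: α=-2, u≡1; β=0, v≡2 (mod 3); (1|3)=+1, (2|3)=-1; sign (−1)^0·+1^0·-1^-2 = +1.
(a,b)_53: α=2, u≡35; β=3, v≡45 (mod 53); (35|53)=-1, (45|53)=-1; sign (−1)^0·-1^3·-1^2 = -1.
(a,b)_37: α=1, u≡16; β=-1, v≡21 (mod 37); (16|37)=+1, (21|37)=+1; sign (−1)^0·+1^-1·+1^1 = +1.
(a,b)_∞: sgn(-1517)=−, sgn(-80401)=−, so -1.
(-1517, -80401 / ℚ) ramifies at {2, 41, 53, ∞}: a division algebra.

[2, 41, 53, inf]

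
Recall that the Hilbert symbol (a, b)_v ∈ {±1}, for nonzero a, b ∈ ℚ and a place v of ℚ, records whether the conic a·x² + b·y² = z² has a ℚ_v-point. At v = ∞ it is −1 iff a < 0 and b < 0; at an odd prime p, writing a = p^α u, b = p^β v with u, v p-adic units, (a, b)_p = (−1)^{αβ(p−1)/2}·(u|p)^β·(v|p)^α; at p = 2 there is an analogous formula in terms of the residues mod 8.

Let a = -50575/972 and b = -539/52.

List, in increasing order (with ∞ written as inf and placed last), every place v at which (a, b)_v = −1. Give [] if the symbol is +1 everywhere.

Mod squares: a ≡ -21, b ≡ -143. Check v ∈ {∞, 2, 3, 5, 7, 11, 13, 17}.
v=∞: -21 < 0 and -143 < 0  ⇒  (a,b)_∞ = -1.
v=7: a=7^1·(≡1), b=7^2·(≡1) mod 7; (1|7)=+1, (1|7)=+1; (−1)^{1·2·3}·(+1)^2·(+1)^1 = +1.
v=11: a=11^0·(≡9), b=11^1·(≡9) mod 11; (9|11)=+1, (9|11)=+1; (−1)^{0·1·5}·(+1)^1·(+1)^0 = +1.
v=13: a=13^0·(≡6), b=13^-1·(≡5) mod 13; (6|13)=-1, (5|13)=-1; (−1)^{0·-1·6}·(-1)^-1·(-1)^0 = -1.
v=17: a=17^2·(≡4), b=17^0·(≡5) mod 17; (4|17)=+1, (5|17)=-1; (−1)^{2·0·8}·(+1)^0·(-1)^2 = +1.
v=5: a=5^2·(≡1), b=5^0·(≡3) mod 5; (1|5)=+1, (3|5)=-1; (−1)^{2·0·2}·(+1)^0·(-1)^2 = +1.
v=3: a=3^-5·(≡2), b=3^0·(≡1) mod 3; (2|3)=-1, (1|3)=+1; (−1)^{-5·0·1}·(-1)^0·(+1)^-5 = +1.
v=2: v_2(a)=-2, v_2(b)=-2; units ≡ 3, 1 (mod 8); ε·ε+αω+βω = 1·0+-2·0+-2·1 ≡ 0  ⇒  (a,b)_2 = +1.
(-21, -143 / ℚ) ramifies at {13, ∞}: a division algebra.

[13, inf]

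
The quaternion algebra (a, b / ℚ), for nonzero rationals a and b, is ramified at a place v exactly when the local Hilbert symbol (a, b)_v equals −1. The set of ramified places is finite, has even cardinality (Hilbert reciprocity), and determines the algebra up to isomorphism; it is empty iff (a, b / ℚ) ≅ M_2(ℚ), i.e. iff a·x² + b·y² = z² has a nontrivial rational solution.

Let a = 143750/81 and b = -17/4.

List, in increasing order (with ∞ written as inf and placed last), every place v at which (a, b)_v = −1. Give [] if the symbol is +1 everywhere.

[2, 5]

(a, b) ≡ (230, -17) mod (ℚ^×)²; places V = {2, 3, 5, 17, 23, ∞}.
(a,b)_∞: sgn(230)=+, sgn(-17)=−, so +1.
(a,b)_2: α=1, β=-2; u≡3, v≡7 (mod 8); ε(u)ε(v)=1·1, αω(v)=1·0, βω(u)=-2·1; sum ≡ 1  ⇒  -1.
(a,b)_23: α=1, u≡11; β=0, v≡13 (mod 23); (11|23)=-1, (13|23)=+1; sign (−1)^0·-1^0·+1^1 = +1.
(a,b)_3: α=-4, u≡2; β=0, v≡1 (mod 3); (2|3)=-1, (1|3)=+1; sign (−1)^0·-1^0·+1^-4 = +1.
(a,b)_17: α=0, u≡9; β=1, v≡4 (mod 17); (9|17)=+1, (4|17)=+1; sign (−1)^0·+1^1·+1^0 = +1.
(a,b)_5: α=5, u≡1; β=0, v≡2 (mod 5); (1|5)=+1, (2|5)=-1; sign (−1)^0·+1^0·-1^5 = -1.
(230, -17 / ℚ) ramifies at {2, 5}: a division algebra.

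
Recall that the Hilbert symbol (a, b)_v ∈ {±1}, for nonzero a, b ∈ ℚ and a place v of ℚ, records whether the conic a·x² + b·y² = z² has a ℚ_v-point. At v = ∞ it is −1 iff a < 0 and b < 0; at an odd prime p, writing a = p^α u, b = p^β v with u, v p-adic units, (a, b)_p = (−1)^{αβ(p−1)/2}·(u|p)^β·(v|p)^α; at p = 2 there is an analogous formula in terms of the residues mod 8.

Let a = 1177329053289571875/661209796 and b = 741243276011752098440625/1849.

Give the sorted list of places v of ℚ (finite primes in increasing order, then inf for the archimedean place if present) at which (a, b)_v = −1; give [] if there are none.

[5, 29]

(a, b) ≡ (597835, 1793505) mod (ℚ^×)²; places V = {2, 3, 5, 7, 11, 13, 19, 23, 29, 31, 43, ∞}.
(a,b)_19: α=1, u≡17; β=3, v≡15 (mod 19); (17|19)=+1, (15|19)=-1; sign (−1)^1·+1^3·-1^1 = +1.
(a,b)_5: α=5, u≡3; β=5, v≡4 (mod 5); (3|5)=-1, (4|5)=+1; sign (−1)^0·-1^5·+1^5 = -1.
(a,b)_7: α=3, u≡3; β=5, v≡1 (mod 7); (3|7)=-1, (1|7)=+1; sign (−1)^1·-1^5·+1^3 = +1.
(a,b)_2: α=-2, β=0; u≡3, v≡1 (mod 8); ε(u)ε(v)=1·0, αω(v)=-2·0, βω(u)=0·1; sum ≡ 0  ⇒  +1.
(a,b)_13: α=-2, u≡1; β=0, v≡1 (mod 13); (1|13)=+1, (1|13)=+1; sign (−1)^0·+1^0·+1^-2 = +1.
(a,b)_29: α=1, u≡5; β=1, v≡21 (mod 29); (5|29)=+1, (21|29)=-1; sign (−1)^0·+1^1·-1^1 = -1.
(a,b)_11: α=2, u≡6; β=2, v≡2 (mod 11); (6|11)=-1, (2|11)=-1; sign (−1)^0·-1^2·-1^2 = +1.
(a,b)_31: α=1, u≡27; β=3, v≡20 (mod 31); (27|31)=-1, (20|31)=+1; sign (−1)^1·-1^3·+1^1 = +1.
(a,b)_43: α=-2, u≡21; β=-2, v≡34 (mod 43); (21|43)=+1, (34|43)=-1; sign (−1)^0·+1^-2·-1^-2 = +1.
(a,b)_∞: sgn(597835)=+, sgn(1793505)=+, so +1.
(a,b)_23: α=-2, u≡20; β=0, v≡10 (mod 23); (20|23)=-1, (10|23)=-1; sign (−1)^0·-1^0·-1^-2 = +1.
(a,b)_3: α=12, u≡1; β=9, v≡1 (mod 3); (1|3)=+1, (1|3)=+1; sign (−1)^0·+1^9·+1^12 = +1.
(597835, 1793505 / ℚ) ramifies at {5, 29}: a division algebra.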